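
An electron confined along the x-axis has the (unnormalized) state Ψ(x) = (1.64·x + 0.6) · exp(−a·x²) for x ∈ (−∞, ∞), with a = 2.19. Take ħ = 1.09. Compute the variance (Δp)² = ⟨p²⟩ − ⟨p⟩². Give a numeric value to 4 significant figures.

4.997

Compute ⟨p⟩ and ⟨p²⟩ separately; (Δp)² = ⟨p²⟩ − ⟨p⟩².
Expand each integrand as polynomial × e^(−2ax²) and use ∫x^(2j)·e^(−2ax²) dx = (2j−1)!!/(4a)^j · √(π/(2a)), odd powers → 0; here √(π/(2a)) = 0.84691. Differentiate with the product rule, d/dx e^(−ax²) = −2ax·e^(−ax²).
Normalization: ∫|Ψ|² dx = 0.56492.
⟨p⟩ = 0.0000 and ⟨p²⟩ = 4.9973.
(Δp)² = 4.9973 − (0.0000)² = 4.9973.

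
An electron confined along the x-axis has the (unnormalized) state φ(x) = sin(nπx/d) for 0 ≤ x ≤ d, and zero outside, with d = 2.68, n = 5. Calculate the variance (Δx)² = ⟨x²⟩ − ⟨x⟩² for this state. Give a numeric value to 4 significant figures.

0.5840

Compute ⟨x⟩ and ⟨x²⟩ separately, then (Δx)² = ⟨x²⟩ − ⟨x⟩².
With sin²θ = (1 − cos2θ)/2 on 0 ≤ x ≤ d: ∫sin²(nπx/d) dx = d/2, ∫x·sin²(nπx/d) dx = d²/4, ∫x²·sin²(nπx/d) dx = d³·(1/6 − 1/(4n²π²)); higher powers xᵏ the same way, integrating xᵏ·cos(2nπx/d) by parts.
Normalization: ∫|φ|² dx = 1.3400.
⟨x⟩ = 1.3400 and ⟨x²⟩ = 2.3796.
(Δx)² = 2.3796 − (1.3400)² = 0.58398.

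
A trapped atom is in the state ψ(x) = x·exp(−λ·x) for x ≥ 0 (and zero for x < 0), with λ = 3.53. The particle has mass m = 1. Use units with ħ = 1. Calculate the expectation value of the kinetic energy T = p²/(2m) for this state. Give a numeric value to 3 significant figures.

T = −(ħ²/2m) d²/dx², so ⟨T⟩ = −(ħ²/2m) ∫ ψ*·ψ'' dx / ∫|ψ|² dx; with m = 1.
Differentiate x·exp(−λ·x) with the product rule; every integrand then reduces to terms xʲ·e^(−2λx) on [0, ∞), with ∫₀^∞ xʲ·e^(−2λx) dx = j!/(2λ)^(j+1).
State is unnormalized: ∫|ψ|² dx = 0.0056835, and ∫ψ*·(−ħ²/2m · ψ'') dx = 0.035411, so ⟨T⟩ = 0.035411 / 0.0056835.
⟨T⟩ = 6.2305.

6.23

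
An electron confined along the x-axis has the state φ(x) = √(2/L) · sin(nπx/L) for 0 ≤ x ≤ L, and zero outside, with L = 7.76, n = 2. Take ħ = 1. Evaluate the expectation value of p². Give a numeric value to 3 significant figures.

p² φ = −ħ² d²φ/dx²; ⟨p²⟩ = −ħ² ∫ φ*·φ'' dx.
d/dx sin(nπx/L) = (nπ/L)·cos(nπx/L) and d²/dx² sin(nπx/L) = −(nπ/L)²·sin(nπx/L); on 0 ≤ x ≤ L, ∫sin²(nπx/L) dx = L/2 and ∫sin(nπx/L)·cos(nπx/L) dx = 0.
⟨p²⟩ = 0.65560.

0.656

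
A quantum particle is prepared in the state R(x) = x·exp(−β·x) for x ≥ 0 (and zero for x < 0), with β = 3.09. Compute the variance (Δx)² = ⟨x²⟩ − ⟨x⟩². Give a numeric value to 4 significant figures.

0.07855

Compute ⟨x⟩ and ⟨x²⟩ separately, then (Δx)² = ⟨x²⟩ − ⟨x⟩².
Every integrand reduces to terms xʲ·e^(−2βx) on [0, ∞); use ∫₀^∞ xʲ·e^(−2βx) dx = j!/(2β)^(j+1).
Normalization: ∫|R|² dx = 0.0084735.
⟨x⟩ = 0.48544 and ⟨x²⟩ = 0.31420.
(Δx)² = 0.31420 − (0.48544)² = 0.078550.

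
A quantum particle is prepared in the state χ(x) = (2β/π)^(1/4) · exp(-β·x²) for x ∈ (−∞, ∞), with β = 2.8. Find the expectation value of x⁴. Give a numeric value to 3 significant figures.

0.0239

⟨x⁴⟩ = ∫ x⁴·|χ|² dx (integrals over the domain).
Gaussian moments: ∫x^(2j)·e^(−2βx²) dx = (2j−1)!!/(4β)^j · √(π/(2β)), odd powers integrate to 0; here √(π/(2β)) = 0.74900.
⟨x⁴⟩ = 0.023916.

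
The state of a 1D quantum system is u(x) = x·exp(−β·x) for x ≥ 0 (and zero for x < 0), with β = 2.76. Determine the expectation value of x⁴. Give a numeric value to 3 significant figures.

0.388

⟨x⁴⟩ = ∫ x⁴·|u|² dx / ∫|u|² dx (integrals over the domain).
Every integrand reduces to terms xʲ·e^(−2βx) on [0, ∞); use ∫₀^∞ xʲ·e^(−2βx) dx = j!/(2β)^(j+1).
State is unnormalized: ∫|u|² dx = 0.011891, and ∫u*·x⁴·u dx = 0.0046106, so ⟨x⁴⟩ = 0.0046106 / 0.011891.
⟨x⁴⟩ = 0.38774.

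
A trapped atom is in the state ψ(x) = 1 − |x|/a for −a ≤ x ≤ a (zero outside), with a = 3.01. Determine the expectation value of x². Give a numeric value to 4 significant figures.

⟨x²⟩ = ∫ x²·|ψ|² dx / ∫|ψ|² dx (integrals over the domain).
ψ is even, so ∫ over [−a, a] = 2∫₀ᵃ with ψ = 1 − x/a there: ∫₀ᵃ (1 − x/a)² dx = a/3, ∫₀ᵃ x²(1 − x/a)² dx = a³/30, ∫₀ᵃ x⁴(1 − x/a)² dx = a⁵/105.
State is unnormalized: ∫|ψ|² dx = 2.0067, and ∫ψ*·x²·ψ dx = 1.8181, so ⟨x²⟩ = 1.8181 / 2.0067.
⟨x²⟩ = 0.90601.

0.9060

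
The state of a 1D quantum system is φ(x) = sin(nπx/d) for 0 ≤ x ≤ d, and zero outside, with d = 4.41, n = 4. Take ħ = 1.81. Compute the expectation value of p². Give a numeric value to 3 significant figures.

26.6

p² φ = −ħ² d²φ/dx²; ⟨p²⟩ = −ħ² ∫ φ*·φ'' dx / ∫|φ|² dx.
d/dx sin(nπx/d) = (nπ/d)·cos(nπx/d) and d²/dx² sin(nπx/d) = −(nπ/d)²·sin(nπx/d); on 0 ≤ x ≤ d, ∫sin²(nπx/d) dx = d/2 and ∫sin(nπx/d)·cos(nπx/d) dx = 0.
State is unnormalized: ∫|φ|² dx = 2.2050, and ∫φ*·(−ħ² φ'') dx = 58.655, so ⟨p²⟩ = 58.655 / 2.2050.
⟨p²⟩ = 26.601.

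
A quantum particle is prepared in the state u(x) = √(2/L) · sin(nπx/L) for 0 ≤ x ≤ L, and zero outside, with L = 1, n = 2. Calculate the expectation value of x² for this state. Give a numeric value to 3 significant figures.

⟨x²⟩ = ∫ x²·|u|² dx (integrals over the domain).
With sin²θ = (1 − cos2θ)/2 on 0 ≤ x ≤ L: ∫sin²(nπx/L) dx = L/2, ∫x·sin²(nπx/L) dx = L²/4, ∫x²·sin²(nπx/L) dx = L³·(1/6 − 1/(4n²π²)); higher powers xᵏ the same way, integrating xᵏ·cos(2nπx/L) by parts.
⟨x²⟩ = 0.32067.

0.321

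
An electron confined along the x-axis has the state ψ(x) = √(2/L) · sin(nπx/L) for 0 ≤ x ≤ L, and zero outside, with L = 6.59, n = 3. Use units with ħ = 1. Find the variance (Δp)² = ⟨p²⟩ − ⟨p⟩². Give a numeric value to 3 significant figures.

Compute ⟨p⟩ and ⟨p²⟩ separately; (Δp)² = ⟨p²⟩ − ⟨p⟩².
d/dx sin(nπx/L) = (nπ/L)·cos(nπx/L) and d²/dx² sin(nπx/L) = −(nπ/L)²·sin(nπx/L); on 0 ≤ x ≤ L, ∫sin²(nπx/L) dx = L/2 and ∫sin(nπx/L)·cos(nπx/L) dx = 0.
⟨p⟩ = 0.0000 and ⟨p²⟩ = 2.0454.
(Δp)² = 2.0454 − (0.0000)² = 2.0454.

2.05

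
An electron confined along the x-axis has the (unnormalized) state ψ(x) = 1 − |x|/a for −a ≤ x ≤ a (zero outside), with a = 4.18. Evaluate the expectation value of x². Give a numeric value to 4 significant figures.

⟨x²⟩ = ∫ x²·|ψ|² dx / ∫|ψ|² dx (integrals over the domain).
ψ is even, so ∫ over [−a, a] = 2∫₀ᵃ with ψ = 1 − x/a there: ∫₀ᵃ (1 − x/a)² dx = a/3, ∫₀ᵃ x²(1 − x/a)² dx = a³/30, ∫₀ᵃ x⁴(1 − x/a)² dx = a⁵/105.
State is unnormalized: ∫|ψ|² dx = 2.7867, and ∫ψ*·x²·ψ dx = 4.8690, so ⟨x²⟩ = 4.8690 / 2.7867.
⟨x²⟩ = 1.7472.

1.747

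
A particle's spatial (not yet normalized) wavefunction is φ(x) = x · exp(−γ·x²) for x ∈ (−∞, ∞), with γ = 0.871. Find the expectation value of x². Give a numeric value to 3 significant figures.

⟨x²⟩ = ∫ x²·|φ|² dx / ∫|φ|² dx (integrals over the domain).
Expand each integrand as polynomial × e^(−2γx²) and use ∫x^(2j)·e^(−2γx²) dx = (2j−1)!!/(4γ)^j · √(π/(2γ)), odd powers → 0; here √(π/(2γ)) = 1.3429.
State is unnormalized: ∫|φ|² dx = 0.38545, and ∫φ*·x²·φ dx = 0.33191, so ⟨x²⟩ = 0.33191 / 0.38545.
⟨x²⟩ = 0.86108.

0.861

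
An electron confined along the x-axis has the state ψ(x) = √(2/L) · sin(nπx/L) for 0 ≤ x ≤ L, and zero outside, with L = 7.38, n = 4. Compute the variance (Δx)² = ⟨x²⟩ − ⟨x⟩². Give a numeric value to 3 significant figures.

Compute ⟨x⟩ and ⟨x²⟩ separately, then (Δx)² = ⟨x²⟩ − ⟨x⟩².
With sin²θ = (1 − cos2θ)/2 on 0 ≤ x ≤ L: ∫sin²(nπx/L) dx = L/2, ∫x·sin²(nπx/L) dx = L²/4, ∫x²·sin²(nπx/L) dx = L³·(1/6 − 1/(4n²π²)); higher powers xᵏ the same way, integrating xᵏ·cos(2nπx/L) by parts.
⟨x⟩ = 3.6900 and ⟨x²⟩ = 17.982.
(Δx)² = 17.982 − (3.6900)² = 4.3663.

4.37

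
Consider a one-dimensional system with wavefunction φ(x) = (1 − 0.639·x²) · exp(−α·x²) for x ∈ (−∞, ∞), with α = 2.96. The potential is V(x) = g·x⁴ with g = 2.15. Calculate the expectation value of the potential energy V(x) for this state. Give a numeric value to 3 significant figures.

⟨V⟩ = ∫ V(x)·|φ|² dx / ∫|φ|² dx.
Expand each integrand as polynomial × e^(−2αx²) and use ∫x^(2j)·e^(−2αx²) dx = (2j−1)!!/(4α)^j · √(π/(2α)), odd powers → 0; here √(π/(2α)) = 0.72847.
State is unnormalized: ∫|φ|² dx = 0.65621, and ∫φ*·V(x)·φ dx = 0.018845, so ⟨V⟩ = 0.018845 / 0.65621.
⟨V⟩ = 0.028718.

0.0287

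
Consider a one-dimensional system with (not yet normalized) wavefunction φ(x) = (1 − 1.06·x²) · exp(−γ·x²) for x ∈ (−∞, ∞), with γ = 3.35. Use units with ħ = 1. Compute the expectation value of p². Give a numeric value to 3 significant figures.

4.68

p² φ = −ħ² d²φ/dx²; ⟨p²⟩ = −ħ² ∫ φ*·φ'' dx / ∫|φ|² dx.
Expand each integrand as polynomial × e^(−2γx²) and use ∫x^(2j)·e^(−2γx²) dx = (2j−1)!!/(4γ)^j · √(π/(2γ)), odd powers → 0; here √(π/(2γ)) = 0.68476. Differentiate with the product rule, d/dx e^(−γx²) = −2γx·e^(−γx²).
State is unnormalized: ∫|φ|² dx = 0.58928, and ∫φ*·(−ħ² φ'') dx = 2.7573, so ⟨p²⟩ = 2.7573 / 0.58928.
⟨p²⟩ = 4.6792.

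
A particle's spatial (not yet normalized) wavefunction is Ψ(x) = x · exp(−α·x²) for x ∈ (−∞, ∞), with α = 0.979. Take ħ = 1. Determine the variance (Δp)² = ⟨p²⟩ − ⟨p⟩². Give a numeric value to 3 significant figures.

Compute ⟨p⟩ and ⟨p²⟩ separately; (Δp)² = ⟨p²⟩ − ⟨p⟩².
Expand each integrand as polynomial × e^(−2αx²) and use ∫x^(2j)·e^(−2αx²) dx = (2j−1)!!/(4α)^j · √(π/(2α)), odd powers → 0; here √(π/(2α)) = 1.2667. Differentiate with the product rule, d/dx e^(−αx²) = −2αx·e^(−αx²).
Normalization: ∫|Ψ|² dx = 0.32346.
⟨p⟩ = 0.0000 and ⟨p²⟩ = 2.9370.
(Δp)² = 2.9370 − (0.0000)² = 2.9370.

2.94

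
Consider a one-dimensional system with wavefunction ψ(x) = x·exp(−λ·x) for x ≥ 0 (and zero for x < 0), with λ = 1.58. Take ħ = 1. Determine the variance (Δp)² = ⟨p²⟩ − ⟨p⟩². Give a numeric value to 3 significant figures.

Compute ⟨p⟩ and ⟨p²⟩ separately; (Δp)² = ⟨p²⟩ − ⟨p⟩².
Differentiate x·exp(−λ·x) with the product rule; every integrand then reduces to terms xʲ·e^(−2λx) on [0, ∞), with ∫₀^∞ xʲ·e^(−2λx) dx = j!/(2λ)^(j+1).
Normalization: ∫|ψ|² dx = 0.063382.
⟨p⟩ = 0.0000 and ⟨p²⟩ = 2.4964.
(Δp)² = 2.4964 − (0.0000)² = 2.4964.

2.50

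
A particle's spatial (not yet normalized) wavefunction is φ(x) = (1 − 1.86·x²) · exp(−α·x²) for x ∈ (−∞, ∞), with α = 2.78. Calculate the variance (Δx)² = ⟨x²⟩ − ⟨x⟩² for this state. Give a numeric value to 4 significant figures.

Compute ⟨x⟩ and ⟨x²⟩ separately, then (Δx)² = ⟨x²⟩ − ⟨x⟩².
Expand each integrand as polynomial × e^(−2αx²) and use ∫x^(2j)·e^(−2αx²) dx = (2j−1)!!/(4α)^j · √(π/(2α)), odd powers → 0; here √(π/(2α)) = 0.75169.
Normalization: ∫|φ|² dx = 0.56332.
⟨x⟩ = 0.0000 and ⟨x²⟩ = 0.049929.
(Δx)² = 0.049929 − (0.0000)² = 0.049929.

0.04993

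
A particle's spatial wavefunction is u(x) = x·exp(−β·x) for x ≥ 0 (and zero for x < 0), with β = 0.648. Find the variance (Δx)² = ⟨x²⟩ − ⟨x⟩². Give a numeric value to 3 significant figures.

Compute ⟨x⟩ and ⟨x²⟩ separately, then (Δx)² = ⟨x²⟩ − ⟨x⟩².
Every integrand reduces to terms xʲ·e^(−2βx) on [0, ∞); use ∫₀^∞ xʲ·e^(−2βx) dx = j!/(2β)^(j+1).
Normalization: ∫|u|² dx = 0.91879.
⟨x⟩ = 2.3148 and ⟨x²⟩ = 7.1445.
(Δx)² = 7.1445 − (2.3148)² = 1.7861.

1.79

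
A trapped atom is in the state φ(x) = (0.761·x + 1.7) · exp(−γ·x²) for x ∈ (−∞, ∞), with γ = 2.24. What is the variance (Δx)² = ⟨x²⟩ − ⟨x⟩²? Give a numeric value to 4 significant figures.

0.1069

Compute ⟨x⟩ and ⟨x²⟩ separately, then (Δx)² = ⟨x²⟩ − ⟨x⟩².
Expand each integrand as polynomial × e^(−2γx²) and use ∫x^(2j)·e^(−2γx²) dx = (2j−1)!!/(4γ)^j · √(π/(2γ)), odd powers → 0; here √(π/(2γ)) = 0.83741.
Normalization: ∫|φ|² dx = 2.4742.
⟨x⟩ = 0.097735 and ⟨x²⟩ = 0.11649.
(Δx)² = 0.11649 − (0.097735)² = 0.10694.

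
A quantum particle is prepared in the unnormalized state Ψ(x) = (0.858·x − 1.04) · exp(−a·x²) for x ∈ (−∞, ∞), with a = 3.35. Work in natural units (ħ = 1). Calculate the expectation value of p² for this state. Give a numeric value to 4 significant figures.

p² Ψ = −ħ² d²Ψ/dx²; ⟨p²⟩ = −ħ² ∫ Ψ*·Ψ'' dx / ∫|Ψ|² dx.
Expand each integrand as polynomial × e^(−2ax²) and use ∫x^(2j)·e^(−2ax²) dx = (2j−1)!!/(4a)^j · √(π/(2a)), odd powers → 0; here √(π/(2a)) = 0.68476. Differentiate with the product rule, d/dx e^(−ax²) = −2ax·e^(−ax²).
State is unnormalized: ∫|Ψ|² dx = 0.77825, and ∫Ψ*·(−ħ² Ψ'') dx = 2.8592, so ⟨p²⟩ = 2.8592 / 0.77825.
⟨p²⟩ = 3.6739.

3.674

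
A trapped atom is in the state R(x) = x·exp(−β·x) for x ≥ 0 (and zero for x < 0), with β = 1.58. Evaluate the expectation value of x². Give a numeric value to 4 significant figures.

1.202

⟨x²⟩ = ∫ x²·|R|² dx / ∫|R|² dx (integrals over the domain).
Every integrand reduces to terms xʲ·e^(−2βx) on [0, ∞); use ∫₀^∞ xʲ·e^(−2βx) dx = j!/(2β)^(j+1).
State is unnormalized: ∫|R|² dx = 0.063382, and ∫R*·x²·R dx = 0.076169, so ⟨x²⟩ = 0.076169 / 0.063382.
⟨x²⟩ = 1.2017.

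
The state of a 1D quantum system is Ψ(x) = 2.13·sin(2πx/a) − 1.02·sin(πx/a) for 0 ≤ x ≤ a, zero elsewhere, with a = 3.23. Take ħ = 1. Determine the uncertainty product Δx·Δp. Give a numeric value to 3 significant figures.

Δx = √(⟨x²⟩−⟨x⟩²), Δp = √(⟨p²⟩−⟨p⟩²).
On 0 ≤ x ≤ a (j ≠ l): ∫sin²(jπx/a) dx = a/2, ∫sin(jπx/a)·sin(lπx/a) dx = 0; diagonal moments ∫x·sin²(jπx/a) dx = a²/4, ∫x²·sin²(jπx/a) dx = a³·(1/6 − 1/(4j²π²)); cross terms ∫x·sin(jπx/a)·sin(lπx/a) dx = 0 for j + l even and −4jla²/(π²(j² − l²)²) for j + l odd, ∫x²·sin(jπx/a)·sin(lπx/a) dx = (−1)^(j+l)·4jla³/(π²(j² − l²)²); higher powers the same way via product-to-sum and parts. d²/dx² sin(jπx/a) = −(jπ/a)²·sin(jπx/a); on 0 ≤ x ≤ a, ∫sin²(jπx/a) dx = a/2 and ∫sin(jπx/a)·sin(lπx/a) dx = 0 for j ≠ l, so only diagonal terms survive in ∫|Ψ|² and ∫Ψ·Ψ″; ∫Ψ·Ψ′ dx = [Ψ²/2] between the walls = 0.
Normalization: ∫|Ψ|² dx = 9.0073.
⟨x⟩ = 2.0683, ⟨x²⟩ = 4.7356 ⇒ Δx = 0.67666.
⟨p⟩ = 0.0000, ⟨p²⟩ = 3.2546 ⇒ Δp = 1.8041.
Δx·Δp = 1.2207.

1.22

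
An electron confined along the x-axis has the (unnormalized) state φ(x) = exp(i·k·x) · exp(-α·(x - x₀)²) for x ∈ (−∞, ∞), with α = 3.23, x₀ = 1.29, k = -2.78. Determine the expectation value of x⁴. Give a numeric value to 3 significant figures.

3.56

⟨x⁴⟩ = ∫ x⁴·|φ|² dx / ∫|φ|² dx (integrals over the domain).
Gaussian moments (u = x − x₀): ∫u^(2j)·e^(−2αu²) du = (2j−1)!!/(4α)^j · √(π/(2α)), odd powers integrate to 0; here √(π/(2α)) = 0.69736.
State is unnormalized: ∫|φ|² dx = 0.69736, and ∫φ*·x⁴·φ dx = 2.4826, so ⟨x⁴⟩ = 2.4826 / 0.69736.
⟨x⁴⟩ = 3.5600.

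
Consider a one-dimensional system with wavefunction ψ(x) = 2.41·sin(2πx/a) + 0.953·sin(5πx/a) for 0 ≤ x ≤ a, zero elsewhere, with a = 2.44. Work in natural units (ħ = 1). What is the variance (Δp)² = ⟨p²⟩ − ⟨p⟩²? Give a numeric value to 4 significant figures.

Compute ⟨p⟩ and ⟨p²⟩ separately; (Δp)² = ⟨p²⟩ − ⟨p⟩².
d²/dx² sin(jπx/a) = −(jπ/a)²·sin(jπx/a); on 0 ≤ x ≤ a, ∫sin²(jπx/a) dx = a/2 and ∫sin(jπx/a)·sin(lπx/a) dx = 0 for j ≠ l, so only diagonal terms survive in ∫|ψ|² and ∫ψ·ψ″; ∫ψ·ψ′ dx = [ψ²/2] between the walls = 0.
Normalization: ∫|ψ|² dx = 8.1939.
⟨p⟩ = 0.0000 and ⟨p²⟩ = 11.339.
(Δp)² = 11.339 − (0.0000)² = 11.339.

11.34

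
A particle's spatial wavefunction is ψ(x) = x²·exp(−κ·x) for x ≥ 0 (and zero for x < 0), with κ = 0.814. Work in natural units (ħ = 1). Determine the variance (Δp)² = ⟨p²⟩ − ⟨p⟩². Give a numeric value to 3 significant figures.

Compute ⟨p⟩ and ⟨p²⟩ separately; (Δp)² = ⟨p²⟩ − ⟨p⟩².
Differentiate x²·exp(−κ·x) with the product rule; every integrand then reduces to terms xʲ·e^(−2κx) on [0, ∞), with ∫₀^∞ xʲ·e^(−2κx) dx = j!/(2κ)^(j+1).
Normalization: ∫|ψ|² dx = 2.0986.
⟨p⟩ = 0.0000 and ⟨p²⟩ = 0.22087.
(Δp)² = 0.22087 − (0.0000)² = 0.22087.

0.221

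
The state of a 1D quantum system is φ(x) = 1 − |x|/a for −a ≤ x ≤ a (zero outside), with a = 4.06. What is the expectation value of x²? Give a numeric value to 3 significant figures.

1.65

⟨x²⟩ = ∫ x²·|φ|² dx / ∫|φ|² dx (integrals over the domain).
φ is even, so ∫ over [−a, a] = 2∫₀ᵃ with φ = 1 − x/a there: ∫₀ᵃ (1 − x/a)² dx = a/3, ∫₀ᵃ x²(1 − x/a)² dx = a³/30, ∫₀ᵃ x⁴(1 − x/a)² dx = a⁵/105.
State is unnormalized: ∫|φ|² dx = 2.7067, and ∫φ*·x²·φ dx = 4.4616, so ⟨x²⟩ = 4.4616 / 2.7067.
⟨x²⟩ = 1.6484.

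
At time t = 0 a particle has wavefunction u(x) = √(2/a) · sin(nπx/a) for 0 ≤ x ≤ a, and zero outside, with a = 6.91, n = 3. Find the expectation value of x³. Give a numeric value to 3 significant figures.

79.7

⟨x³⟩ = ∫ x³·|u|² dx (integrals over the domain).
With sin²θ = (1 − cos2θ)/2 on 0 ≤ x ≤ a: ∫sin²(nπx/a) dx = a/2, ∫x·sin²(nπx/a) dx = a²/4, ∫x²·sin²(nπx/a) dx = a³·(1/6 − 1/(4n²π²)); higher powers xᵏ the same way, integrating xᵏ·cos(2nπx/a) by parts.
⟨x³⟩ = 79.699.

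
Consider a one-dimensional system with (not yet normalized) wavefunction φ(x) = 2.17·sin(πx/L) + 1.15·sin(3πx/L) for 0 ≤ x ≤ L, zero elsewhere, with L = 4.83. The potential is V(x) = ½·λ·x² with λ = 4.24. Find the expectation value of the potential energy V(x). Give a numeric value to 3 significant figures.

⟨V⟩ = ∫ V(x)·|φ|² dx / ∫|φ|² dx.
On 0 ≤ x ≤ L (j ≠ l): ∫sin²(jπx/L) dx = L/2, ∫sin(jπx/L)·sin(lπx/L) dx = 0; diagonal moments ∫x·sin²(jπx/L) dx = L²/4, ∫x²·sin²(jπx/L) dx = L³·(1/6 − 1/(4j²π²)); cross terms ∫x·sin(jπx/L)·sin(lπx/L) dx = 0 for j + l even and −4jlL²/(π²(j² − l²)²) for j + l odd, ∫x²·sin(jπx/L)·sin(lπx/L) dx = (−1)^(j+l)·4jlL³/(π²(j² − l²)²); higher powers the same way via product-to-sum and parts.
State is unnormalized: ∫|φ|² dx = 14.566, and ∫φ*·V(x)·φ dx = 233.40, so ⟨V⟩ = 233.40 / 14.566.
⟨V⟩ = 16.024.

16.0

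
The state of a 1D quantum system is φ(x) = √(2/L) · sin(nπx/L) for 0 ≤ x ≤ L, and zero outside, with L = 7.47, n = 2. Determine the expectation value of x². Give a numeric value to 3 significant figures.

17.9

⟨x²⟩ = ∫ x²·|φ|² dx (integrals over the domain).
With sin²θ = (1 − cos2θ)/2 on 0 ≤ x ≤ L: ∫sin²(nπx/L) dx = L/2, ∫x·sin²(nπx/L) dx = L²/4, ∫x²·sin²(nπx/L) dx = L³·(1/6 − 1/(4n²π²)); higher powers xᵏ the same way, integrating xᵏ·cos(2nπx/L) by parts.
⟨x²⟩ = 17.894.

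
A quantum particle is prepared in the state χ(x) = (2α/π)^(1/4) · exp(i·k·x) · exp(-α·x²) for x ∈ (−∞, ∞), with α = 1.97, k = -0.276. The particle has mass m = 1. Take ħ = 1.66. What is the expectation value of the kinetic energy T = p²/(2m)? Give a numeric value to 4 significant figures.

2.819

T = −(ħ²/2m) d²/dx², so ⟨T⟩ = −(ħ²/2m) ∫ χ*·χ'' dx; with m = 1.
Gaussian moments: ∫x^(2j)·e^(−2αx²) dx = (2j−1)!!/(4α)^j · √(π/(2α)), odd powers integrate to 0; here √(π/(2α)) = 0.89295. Derivatives: χ′ = (ik − 2αx)·χ, χ″ = ((ik − 2αx)² − 2α)·χ; the odd-in-x pieces drop out.
⟨T⟩ = 2.8192.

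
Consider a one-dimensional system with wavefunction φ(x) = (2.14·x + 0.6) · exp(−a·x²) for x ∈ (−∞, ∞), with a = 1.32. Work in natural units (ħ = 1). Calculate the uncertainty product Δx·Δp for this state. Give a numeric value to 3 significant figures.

0.978

Δx = √(⟨x²⟩−⟨x⟩²), Δp = √(⟨p²⟩−⟨p⟩²).
Expand each integrand as polynomial × e^(−2ax²) and use ∫x^(2j)·e^(−2ax²) dx = (2j−1)!!/(4a)^j · √(π/(2a)), odd powers → 0; here √(π/(2a)) = 1.0909. Differentiate with the product rule, d/dx e^(−ax²) = −2ax·e^(−ax²).
Normalization: ∫|φ|² dx = 1.3389.
⟨x⟩ = 0.39627, ⟨x²⟩ = 0.45708 ⇒ Δx = 0.54776.
⟨p⟩ = 0.0000, ⟨p²⟩ = 3.1856 ⇒ Δp = 1.7848.
Δx·Δp = 0.97767.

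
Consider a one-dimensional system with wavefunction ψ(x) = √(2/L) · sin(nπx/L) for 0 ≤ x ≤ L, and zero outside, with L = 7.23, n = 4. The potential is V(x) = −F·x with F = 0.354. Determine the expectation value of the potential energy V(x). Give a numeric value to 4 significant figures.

-1.280

⟨V⟩ = ∫ V(x)·|ψ|² dx.
With sin²θ = (1 − cos2θ)/2 on 0 ≤ x ≤ L: ∫sin²(nπx/L) dx = L/2, ∫x·sin²(nπx/L) dx = L²/4, ∫x²·sin²(nπx/L) dx = L³·(1/6 − 1/(4n²π²)); higher powers xᵏ the same way, integrating xᵏ·cos(2nπx/L) by parts.
⟨V⟩ = -1.2797.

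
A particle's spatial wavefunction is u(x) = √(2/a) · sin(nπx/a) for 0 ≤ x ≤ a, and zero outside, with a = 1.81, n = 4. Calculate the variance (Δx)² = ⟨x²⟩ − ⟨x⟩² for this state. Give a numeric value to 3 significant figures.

0.263

Compute ⟨x⟩ and ⟨x²⟩ separately, then (Δx)² = ⟨x²⟩ − ⟨x⟩².
With sin²θ = (1 − cos2θ)/2 on 0 ≤ x ≤ a: ∫sin²(nπx/a) dx = a/2, ∫x·sin²(nπx/a) dx = a²/4, ∫x²·sin²(nπx/a) dx = a³·(1/6 − 1/(4n²π²)); higher powers xᵏ the same way, integrating xᵏ·cos(2nπx/a) by parts.
⟨x⟩ = 0.90500 and ⟨x²⟩ = 1.0817.
(Δx)² = 1.0817 − (0.90500)² = 0.26264.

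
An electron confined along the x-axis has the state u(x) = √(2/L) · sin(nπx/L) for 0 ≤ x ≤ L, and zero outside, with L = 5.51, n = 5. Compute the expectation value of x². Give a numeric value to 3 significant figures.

10.1

⟨x²⟩ = ∫ x²·|u|² dx (integrals over the domain).
With sin²θ = (1 − cos2θ)/2 on 0 ≤ x ≤ L: ∫sin²(nπx/L) dx = L/2, ∫x·sin²(nπx/L) dx = L²/4, ∫x²·sin²(nπx/L) dx = L³·(1/6 − 1/(4n²π²)); higher powers xᵏ the same way, integrating xᵏ·cos(2nπx/L) by parts.
⟨x²⟩ = 10.059.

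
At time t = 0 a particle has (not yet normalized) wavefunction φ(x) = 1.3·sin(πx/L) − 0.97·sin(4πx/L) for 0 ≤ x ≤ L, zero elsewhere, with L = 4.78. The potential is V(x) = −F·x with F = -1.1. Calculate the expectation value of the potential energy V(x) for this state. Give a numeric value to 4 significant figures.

2.702

⟨V⟩ = ∫ V(x)·|φ|² dx / ∫|φ|² dx.
On 0 ≤ x ≤ L (j ≠ l): ∫sin²(jπx/L) dx = L/2, ∫sin(jπx/L)·sin(lπx/L) dx = 0; diagonal moments ∫x·sin²(jπx/L) dx = L²/4, ∫x²·sin²(jπx/L) dx = L³·(1/6 − 1/(4j²π²)); cross terms ∫x·sin(jπx/L)·sin(lπx/L) dx = 0 for j + l even and −4jlL²/(π²(j² − l²)²) for j + l odd, ∫x²·sin(jπx/L)·sin(lπx/L) dx = (−1)^(j+l)·4jlL³/(π²(j² − l²)²); higher powers the same way via product-to-sum and parts.
State is unnormalized: ∫|φ|² dx = 6.2879, and ∫φ*·V(x)·φ dx = 16.987, so ⟨V⟩ = 16.987 / 6.2879.
⟨V⟩ = 2.7016.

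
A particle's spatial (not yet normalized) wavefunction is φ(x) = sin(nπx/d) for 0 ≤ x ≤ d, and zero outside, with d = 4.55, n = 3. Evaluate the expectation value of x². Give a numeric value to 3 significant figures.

⟨x²⟩ = ∫ x²·|φ|² dx / ∫|φ|² dx (integrals over the domain).
With sin²θ = (1 − cos2θ)/2 on 0 ≤ x ≤ d: ∫sin²(nπx/d) dx = d/2, ∫x·sin²(nπx/d) dx = d²/4, ∫x²·sin²(nπx/d) dx = d³·(1/6 − 1/(4n²π²)); higher powers xᵏ the same way, integrating xᵏ·cos(2nπx/d) by parts.
State is unnormalized: ∫|φ|² dx = 2.2750, and ∫φ*·x²·φ dx = 15.434, so ⟨x²⟩ = 15.434 / 2.2750.
⟨x²⟩ = 6.7843.

6.78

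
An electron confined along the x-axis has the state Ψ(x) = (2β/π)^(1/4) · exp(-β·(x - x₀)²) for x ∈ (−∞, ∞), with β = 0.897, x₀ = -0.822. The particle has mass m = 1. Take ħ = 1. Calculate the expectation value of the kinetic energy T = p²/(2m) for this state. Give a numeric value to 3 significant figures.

0.449

T = −(ħ²/2m) d²/dx², so ⟨T⟩ = −(ħ²/2m) ∫ Ψ*·Ψ'' dx; with m = 1.
Gaussian moments (u = x − x₀): ∫u^(2j)·e^(−2βu²) du = (2j−1)!!/(4β)^j · √(π/(2β)), odd powers integrate to 0; here √(π/(2β)) = 1.3233. Derivatives: d/dx e^(−βu²) = −2βu·e^(−βu²), d²/dx² e^(−βu²) = (4β²u² − 2β)·e^(−βu²).
⟨T⟩ = 0.44850.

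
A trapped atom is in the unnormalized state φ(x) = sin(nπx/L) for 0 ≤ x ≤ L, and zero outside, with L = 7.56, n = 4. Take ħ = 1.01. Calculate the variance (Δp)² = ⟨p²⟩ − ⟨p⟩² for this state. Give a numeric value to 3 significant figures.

2.82

Compute ⟨p⟩ and ⟨p²⟩ separately; (Δp)² = ⟨p²⟩ − ⟨p⟩².
d/dx sin(nπx/L) = (nπ/L)·cos(nπx/L) and d²/dx² sin(nπx/L) = −(nπ/L)²·sin(nπx/L); on 0 ≤ x ≤ L, ∫sin²(nπx/L) dx = L/2 and ∫sin(nπx/L)·cos(nπx/L) dx = 0.
Normalization: ∫|φ|² dx = 3.7800.
⟨p⟩ = 0.0000 and ⟨p²⟩ = 2.8185.
(Δp)² = 2.8185 − (0.0000)² = 2.8185.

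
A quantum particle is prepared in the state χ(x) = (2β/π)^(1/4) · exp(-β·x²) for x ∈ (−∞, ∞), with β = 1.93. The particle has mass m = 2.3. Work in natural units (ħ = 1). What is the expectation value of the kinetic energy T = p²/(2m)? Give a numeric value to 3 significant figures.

0.420

T = −(ħ²/2m) d²/dx², so ⟨T⟩ = −(ħ²/2m) ∫ χ*·χ'' dx; with m = 2.3.
Gaussian moments: ∫x^(2j)·e^(−2βx²) dx = (2j−1)!!/(4β)^j · √(π/(2β)), odd powers integrate to 0; here √(π/(2β)) = 0.90216. Derivatives: d/dx e^(−βx²) = −2βx·e^(−βx²), d²/dx² e^(−βx²) = (4β²x² − 2β)·e^(−βx²).
⟨T⟩ = 0.41957.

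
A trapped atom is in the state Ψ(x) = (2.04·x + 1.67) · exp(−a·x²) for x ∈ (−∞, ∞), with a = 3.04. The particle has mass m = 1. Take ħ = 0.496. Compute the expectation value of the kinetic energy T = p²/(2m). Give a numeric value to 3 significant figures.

T = −(ħ²/2m) d²/dx², so ⟨T⟩ = −(ħ²/2m) ∫ Ψ*·Ψ'' dx / ∫|Ψ|² dx; with m = 1.
Expand each integrand as polynomial × e^(−2ax²) and use ∫x^(2j)·e^(−2ax²) dx = (2j−1)!!/(4a)^j · √(π/(2a)), odd powers → 0; here √(π/(2a)) = 0.71882. Differentiate with the product rule, d/dx e^(−ax²) = −2ax·e^(−ax²).
State is unnormalized: ∫|Ψ|² dx = 2.2507, and ∫Ψ*·(−ħ²/2m · Ψ'') dx = 1.0256, so ⟨T⟩ = 1.0256 / 2.2507.
⟨T⟩ = 0.45569.

0.456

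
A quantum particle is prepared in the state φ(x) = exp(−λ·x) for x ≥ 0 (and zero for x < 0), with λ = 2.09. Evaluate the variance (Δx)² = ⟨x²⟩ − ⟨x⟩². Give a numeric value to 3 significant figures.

0.0572

Compute ⟨x⟩ and ⟨x²⟩ separately, then (Δx)² = ⟨x²⟩ − ⟨x⟩².
Every integrand reduces to terms xʲ·e^(−2λx) on [0, ∞); use ∫₀^∞ xʲ·e^(−2λx) dx = j!/(2λ)^(j+1).
Normalization: ∫|φ|² dx = 0.23923.
⟨x⟩ = 0.23923 and ⟨x²⟩ = 0.11447.
(Δx)² = 0.11447 − (0.23923)² = 0.057233.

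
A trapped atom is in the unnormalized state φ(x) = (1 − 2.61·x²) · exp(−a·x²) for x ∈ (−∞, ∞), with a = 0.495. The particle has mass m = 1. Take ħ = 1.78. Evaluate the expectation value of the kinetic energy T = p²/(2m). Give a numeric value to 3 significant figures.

3.46

T = −(ħ²/2m) d²/dx², so ⟨T⟩ = −(ħ²/2m) ∫ φ*·φ'' dx / ∫|φ|² dx; with m = 1.
Expand each integrand as polynomial × e^(−2ax²) and use ∫x^(2j)·e^(−2ax²) dx = (2j−1)!!/(4a)^j · √(π/(2a)), odd powers → 0; here √(π/(2a)) = 1.7814. Differentiate with the product rule, d/dx e^(−ax²) = −2ax·e^(−ax²).
State is unnormalized: ∫|φ|² dx = 6.3710, and ∫φ*·(−ħ²/2m · φ'') dx = 22.071, so ⟨T⟩ = 22.071 / 6.3710.
⟨T⟩ = 3.4643.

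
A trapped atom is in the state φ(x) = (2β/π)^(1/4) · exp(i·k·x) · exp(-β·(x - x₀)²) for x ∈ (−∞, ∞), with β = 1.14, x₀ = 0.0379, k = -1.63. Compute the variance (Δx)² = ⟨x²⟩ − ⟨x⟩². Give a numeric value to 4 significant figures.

0.2193

Compute ⟨x⟩ and ⟨x²⟩ separately, then (Δx)² = ⟨x²⟩ − ⟨x⟩².
Gaussian moments (u = x − x₀): ∫u^(2j)·e^(−2βu²) du = (2j−1)!!/(4β)^j · √(π/(2β)), odd powers integrate to 0; here √(π/(2β)) = 1.1738.
⟨x⟩ = 0.037900 and ⟨x²⟩ = 0.22073.
(Δx)² = 0.22073 − (0.037900)² = 0.21930.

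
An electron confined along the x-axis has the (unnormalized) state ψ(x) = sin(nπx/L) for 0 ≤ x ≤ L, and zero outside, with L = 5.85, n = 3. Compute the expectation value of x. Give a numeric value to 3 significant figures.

2.93

⟨x⟩ = ∫ x·|ψ|² dx / ∫|ψ|² dx (integrals over the domain).
With sin²θ = (1 − cos2θ)/2 on 0 ≤ x ≤ L: ∫sin²(nπx/L) dx = L/2, ∫x·sin²(nπx/L) dx = L²/4, ∫x²·sin²(nπx/L) dx = L³·(1/6 − 1/(4n²π²)); higher powers xᵏ the same way, integrating xᵏ·cos(2nπx/L) by parts.
State is unnormalized: ∫|ψ|² dx = 2.9250, and ∫ψ*·x·ψ dx = 8.5556, so ⟨x⟩ = 8.5556 / 2.9250.
⟨x⟩ = 2.9250.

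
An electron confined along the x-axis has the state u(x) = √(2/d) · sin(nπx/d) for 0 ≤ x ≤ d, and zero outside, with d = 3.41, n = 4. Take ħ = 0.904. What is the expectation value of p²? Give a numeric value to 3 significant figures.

p² u = −ħ² d²u/dx²; ⟨p²⟩ = −ħ² ∫ u*·u'' dx.
d/dx sin(nπx/d) = (nπ/d)·cos(nπx/d) and d²/dx² sin(nπx/d) = −(nπ/d)²·sin(nπx/d); on 0 ≤ x ≤ d, ∫sin²(nπx/d) dx = d/2 and ∫sin(nπx/d)·cos(nπx/d) dx = 0.
⟨p²⟩ = 11.098.

11.1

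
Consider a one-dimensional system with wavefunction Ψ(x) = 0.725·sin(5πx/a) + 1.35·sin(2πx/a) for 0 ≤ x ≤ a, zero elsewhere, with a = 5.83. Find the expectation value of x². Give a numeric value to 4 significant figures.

⟨x²⟩ = ∫ x²·|Ψ|² dx / ∫|Ψ|² dx (integrals over the domain).
On 0 ≤ x ≤ a (j ≠ l): ∫sin²(jπx/a) dx = a/2, ∫sin(jπx/a)·sin(lπx/a) dx = 0; diagonal moments ∫x·sin²(jπx/a) dx = a²/4, ∫x²·sin²(jπx/a) dx = a³·(1/6 − 1/(4j²π²)); cross terms ∫x·sin(jπx/a)·sin(lπx/a) dx = 0 for j + l even and −4jla²/(π²(j² − l²)²) for j + l odd, ∫x²·sin(jπx/a)·sin(lπx/a) dx = (−1)^(j+l)·4jla³/(π²(j² − l²)²); higher powers the same way via product-to-sum and parts.
State is unnormalized: ∫|Ψ|² dx = 6.8448, and ∫Ψ*·x²·Ψ dx = 71.592, so ⟨x²⟩ = 71.592 / 6.8448.
⟨x²⟩ = 10.459.

10.46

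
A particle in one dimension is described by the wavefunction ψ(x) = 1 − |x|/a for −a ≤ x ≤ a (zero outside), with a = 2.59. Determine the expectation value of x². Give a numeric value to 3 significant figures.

⟨x²⟩ = ∫ x²·|ψ|² dx / ∫|ψ|² dx (integrals over the domain).
ψ is even, so ∫ over [−a, a] = 2∫₀ᵃ with ψ = 1 − x/a there: ∫₀ᵃ (1 − x/a)² dx = a/3, ∫₀ᵃ x²(1 − x/a)² dx = a³/30, ∫₀ᵃ x⁴(1 − x/a)² dx = a⁵/105.
State is unnormalized: ∫|ψ|² dx = 1.7267, and ∫ψ*·x²·ψ dx = 1.1583, so ⟨x²⟩ = 1.1583 / 1.7267.
⟨x²⟩ = 0.67081.

0.671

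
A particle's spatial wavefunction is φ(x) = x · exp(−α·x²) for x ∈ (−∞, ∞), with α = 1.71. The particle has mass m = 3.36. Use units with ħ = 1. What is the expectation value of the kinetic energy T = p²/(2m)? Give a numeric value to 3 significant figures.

0.763

T = −(ħ²/2m) d²/dx², so ⟨T⟩ = −(ħ²/2m) ∫ φ*·φ'' dx / ∫|φ|² dx; with m = 3.36.
Expand each integrand as polynomial × e^(−2αx²) and use ∫x^(2j)·e^(−2αx²) dx = (2j−1)!!/(4α)^j · √(π/(2α)), odd powers → 0; here √(π/(2α)) = 0.95843. Differentiate with the product rule, d/dx e^(−αx²) = −2αx·e^(−αx²).
State is unnormalized: ∫|φ|² dx = 0.14012, and ∫φ*·(−ħ²/2m · φ'') dx = 0.10697, so ⟨T⟩ = 0.10697 / 0.14012.
⟨T⟩ = 0.76339.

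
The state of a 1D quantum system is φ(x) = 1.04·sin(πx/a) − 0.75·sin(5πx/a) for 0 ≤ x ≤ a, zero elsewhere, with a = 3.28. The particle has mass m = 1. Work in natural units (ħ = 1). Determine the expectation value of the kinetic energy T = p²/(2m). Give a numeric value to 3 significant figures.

T = −(ħ²/2m) d²/dx², so ⟨T⟩ = −(ħ²/2m) ∫ φ*·φ'' dx / ∫|φ|² dx; with m = 1.
d²/dx² sin(jπx/a) = −(jπ/a)²·sin(jπx/a); on 0 ≤ x ≤ a, ∫sin²(jπx/a) dx = a/2 and ∫sin(jπx/a)·sin(lπx/a) dx = 0 for j ≠ l, so only diagonal terms survive in ∫|φ|² and ∫φ·φ″; ∫φ·φ′ dx = [φ²/2] between the walls = 0.
State is unnormalized: ∫|φ|² dx = 2.6963, and ∫φ*·(−ħ²/2m · φ'') dx = 11.392, so ⟨T⟩ = 11.392 / 2.6963.
⟨T⟩ = 4.2251.

4.23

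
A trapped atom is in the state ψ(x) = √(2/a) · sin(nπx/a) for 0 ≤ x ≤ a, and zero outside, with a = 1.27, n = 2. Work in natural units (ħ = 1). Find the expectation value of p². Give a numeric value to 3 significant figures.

24.5

p² ψ = −ħ² d²ψ/dx²; ⟨p²⟩ = −ħ² ∫ ψ*·ψ'' dx.
d/dx sin(nπx/a) = (nπ/a)·cos(nπx/a) and d²/dx² sin(nπx/a) = −(nπ/a)²·sin(nπx/a); on 0 ≤ x ≤ a, ∫sin²(nπx/a) dx = a/2 and ∫sin(nπx/a)·cos(nπx/a) dx = 0.
⟨p²⟩ = 24.477.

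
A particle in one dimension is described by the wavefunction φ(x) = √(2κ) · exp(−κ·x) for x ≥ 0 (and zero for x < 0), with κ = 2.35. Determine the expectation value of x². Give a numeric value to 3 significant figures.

0.0905

⟨x²⟩ = ∫ x²·|φ|² dx (integrals over the domain).
Every integrand reduces to terms xʲ·e^(−2κx) on [0, ∞); use ∫₀^∞ xʲ·e^(−2κx) dx = j!/(2κ)^(j+1).
⟨x²⟩ = 0.090539.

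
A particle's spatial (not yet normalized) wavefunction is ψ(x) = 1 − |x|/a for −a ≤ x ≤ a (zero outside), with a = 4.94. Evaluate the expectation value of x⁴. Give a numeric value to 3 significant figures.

17.0

⟨x⁴⟩ = ∫ x⁴·|ψ|² dx / ∫|ψ|² dx (integrals over the domain).
ψ is even, so ∫ over [−a, a] = 2∫₀ᵃ with ψ = 1 − x/a there: ∫₀ᵃ (1 − x/a)² dx = a/3, ∫₀ᵃ x²(1 − x/a)² dx = a³/30, ∫₀ᵃ x⁴(1 − x/a)² dx = a⁵/105.
State is unnormalized: ∫|ψ|² dx = 3.2933, and ∫ψ*·x⁴·ψ dx = 56.037, so ⟨x⁴⟩ = 56.037 / 3.2933.
⟨x⁴⟩ = 17.015.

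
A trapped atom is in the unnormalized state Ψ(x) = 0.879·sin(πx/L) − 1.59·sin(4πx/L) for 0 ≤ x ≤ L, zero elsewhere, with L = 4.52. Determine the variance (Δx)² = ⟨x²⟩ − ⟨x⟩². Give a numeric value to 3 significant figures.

1.41

Compute ⟨x⟩ and ⟨x²⟩ separately, then (Δx)² = ⟨x²⟩ − ⟨x⟩².
On 0 ≤ x ≤ L (j ≠ l): ∫sin²(jπx/L) dx = L/2, ∫sin(jπx/L)·sin(lπx/L) dx = 0; diagonal moments ∫x·sin²(jπx/L) dx = L²/4, ∫x²·sin²(jπx/L) dx = L³·(1/6 − 1/(4j²π²)); cross terms ∫x·sin(jπx/L)·sin(lπx/L) dx = 0 for j + l even and −4jlL²/(π²(j² − l²)²) for j + l odd, ∫x²·sin(jπx/L)·sin(lπx/L) dx = (−1)^(j+l)·4jlL³/(π²(j² − l²)²); higher powers the same way via product-to-sum and parts.
Normalization: ∫|Ψ|² dx = 7.4597.
⟨x⟩ = 2.3152 and ⟨x²⟩ = 6.7676.
(Δx)² = 6.7676 − (2.3152)² = 1.4077.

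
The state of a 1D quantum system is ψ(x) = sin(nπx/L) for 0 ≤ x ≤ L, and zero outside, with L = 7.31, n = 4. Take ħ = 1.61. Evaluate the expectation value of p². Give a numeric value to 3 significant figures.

p² ψ = −ħ² d²ψ/dx²; ⟨p²⟩ = −ħ² ∫ ψ*·ψ'' dx / ∫|ψ|² dx.
d/dx sin(nπx/L) = (nπ/L)·cos(nπx/L) and d²/dx² sin(nπx/L) = −(nπ/L)²·sin(nπx/L); on 0 ≤ x ≤ L, ∫sin²(nπx/L) dx = L/2 and ∫sin(nπx/L)·cos(nπx/L) dx = 0.
State is unnormalized: ∫|ψ|² dx = 3.6550, and ∫ψ*·(−ħ² ψ'') dx = 27.998, so ⟨p²⟩ = 27.998 / 3.6550.
⟨p²⟩ = 7.6601.

7.66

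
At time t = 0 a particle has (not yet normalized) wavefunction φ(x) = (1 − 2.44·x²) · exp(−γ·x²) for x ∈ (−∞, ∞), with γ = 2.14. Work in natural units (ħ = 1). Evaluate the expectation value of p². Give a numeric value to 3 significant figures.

6.79

p² φ = −ħ² d²φ/dx²; ⟨p²⟩ = −ħ² ∫ φ*·φ'' dx / ∫|φ|² dx.
Expand each integrand as polynomial × e^(−2γx²) and use ∫x^(2j)·e^(−2γx²) dx = (2j−1)!!/(4γ)^j · √(π/(2γ)), odd powers → 0; here √(π/(2γ)) = 0.85675. Differentiate with the product rule, d/dx e^(−γx²) = −2γx·e^(−γx²).
State is unnormalized: ∫|φ|² dx = 0.57716, and ∫φ*·(−ħ² φ'') dx = 3.9215, so ⟨p²⟩ = 3.9215 / 0.57716.
⟨p²⟩ = 6.7944.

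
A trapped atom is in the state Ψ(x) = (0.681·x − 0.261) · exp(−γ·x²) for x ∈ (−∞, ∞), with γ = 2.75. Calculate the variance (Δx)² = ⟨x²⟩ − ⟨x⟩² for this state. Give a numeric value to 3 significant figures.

Compute ⟨x⟩ and ⟨x²⟩ separately, then (Δx)² = ⟨x²⟩ − ⟨x⟩².
Expand each integrand as polynomial × e^(−2γx²) and use ∫x^(2j)·e^(−2γx²) dx = (2j−1)!!/(4γ)^j · √(π/(2γ)), odd powers → 0; here √(π/(2γ)) = 0.75578.
Normalization: ∫|Ψ|² dx = 0.083348.
⟨x⟩ = -0.29304 and ⟨x²⟩ = 0.16042.
(Δx)² = 0.16042 − (-0.29304)² = 0.074546.

0.0745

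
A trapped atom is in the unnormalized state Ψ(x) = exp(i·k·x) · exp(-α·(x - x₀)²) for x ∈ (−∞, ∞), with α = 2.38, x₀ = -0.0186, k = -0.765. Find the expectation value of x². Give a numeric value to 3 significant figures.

⟨x²⟩ = ∫ x²·|Ψ|² dx / ∫|Ψ|² dx (integrals over the domain).
Gaussian moments (u = x − x₀): ∫u^(2j)·e^(−2αu²) du = (2j−1)!!/(4α)^j · √(π/(2α)), odd powers integrate to 0; here √(π/(2α)) = 0.81240.
State is unnormalized: ∫|Ψ|² dx = 0.81240, and ∫Ψ*·x²·Ψ dx = 0.085617, so ⟨x²⟩ = 0.085617 / 0.81240.
⟨x²⟩ = 0.10539.

0.105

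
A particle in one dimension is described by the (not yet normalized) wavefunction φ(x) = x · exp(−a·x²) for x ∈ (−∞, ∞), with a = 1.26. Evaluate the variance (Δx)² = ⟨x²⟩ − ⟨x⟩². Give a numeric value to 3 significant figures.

Compute ⟨x⟩ and ⟨x²⟩ separately, then (Δx)² = ⟨x²⟩ − ⟨x⟩².
Expand each integrand as polynomial × e^(−2ax²) and use ∫x^(2j)·e^(−2ax²) dx = (2j−1)!!/(4a)^j · √(π/(2a)), odd powers → 0; here √(π/(2a)) = 1.1165.
Normalization: ∫|φ|² dx = 0.22154.
⟨x⟩ = 0.0000 and ⟨x²⟩ = 0.59524.
(Δx)² = 0.59524 − (0.0000)² = 0.59524.

0.595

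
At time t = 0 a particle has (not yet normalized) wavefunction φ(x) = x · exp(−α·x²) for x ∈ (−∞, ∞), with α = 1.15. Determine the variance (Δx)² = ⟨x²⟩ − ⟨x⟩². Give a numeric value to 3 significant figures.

0.652

Compute ⟨x⟩ and ⟨x²⟩ separately, then (Δx)² = ⟨x²⟩ − ⟨x⟩².
Expand each integrand as polynomial × e^(−2αx²) and use ∫x^(2j)·e^(−2αx²) dx = (2j−1)!!/(4α)^j · √(π/(2α)), odd powers → 0; here √(π/(2α)) = 1.1687.
Normalization: ∫|φ|² dx = 0.25407.
⟨x⟩ = 0.0000 and ⟨x²⟩ = 0.65217.
(Δx)² = 0.65217 − (0.0000)² = 0.65217.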